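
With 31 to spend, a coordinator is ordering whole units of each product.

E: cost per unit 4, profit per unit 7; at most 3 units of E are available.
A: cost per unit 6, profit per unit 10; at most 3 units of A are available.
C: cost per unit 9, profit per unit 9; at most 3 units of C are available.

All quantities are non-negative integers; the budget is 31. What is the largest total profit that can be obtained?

51

This is a bounded integer knapsack.
3×E and 3×A: cost 30 ≤ 31, profit 3·7 + 3·10 = 51.
1×E, 3×A, and 1×C: cost 31 ≤ 31, profit 1·7 + 3·10 + 1·9 = 46.
Best is 51.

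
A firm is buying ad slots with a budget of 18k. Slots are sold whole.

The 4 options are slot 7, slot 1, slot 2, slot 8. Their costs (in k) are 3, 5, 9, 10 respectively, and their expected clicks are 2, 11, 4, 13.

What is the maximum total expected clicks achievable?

26

Take slot 7, slot 1, and slot 8: cost 3 + 5 + 10 = 18 ≤ 18, expected clicks 2 + 11 + 13 = 26.
No other feasible combination does better.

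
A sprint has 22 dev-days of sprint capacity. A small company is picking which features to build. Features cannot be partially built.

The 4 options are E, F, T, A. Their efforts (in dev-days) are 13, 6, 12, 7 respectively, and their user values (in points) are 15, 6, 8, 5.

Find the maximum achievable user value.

This is a 0-1 knapsack instance.
Allowing fractional choices, the relaxed optimum would be about 23.1, but features are indivisible.
E + F: effort 13 + 6 = 19 ≤ 22, user value 15 + 6 = 21.
E + A: effort 13 + 7 = 20 ≤ 22, user value 15 + 5 = 20.
E: effort 13 ≤ 22, user value 15.
Best is E and F with total user value 21.

21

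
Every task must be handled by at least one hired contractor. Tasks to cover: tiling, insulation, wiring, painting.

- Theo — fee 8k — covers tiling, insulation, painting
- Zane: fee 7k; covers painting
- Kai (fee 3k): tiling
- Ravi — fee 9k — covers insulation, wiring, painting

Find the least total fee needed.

12

This is an integer covering problem.
The greedy cost-per-new-task heuristic would pick Theo and Ravi for 17, but a cheaper cover exists.
Choose Kai and Ravi: together they cover tiling, insulation, wiring, painting — every task.
Total fee: 3 + 9 = 12.
No cover costs less than 12.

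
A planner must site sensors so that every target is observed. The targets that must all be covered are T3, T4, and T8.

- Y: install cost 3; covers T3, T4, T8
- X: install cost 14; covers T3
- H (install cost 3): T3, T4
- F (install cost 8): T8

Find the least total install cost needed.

3

This is a weighted set-cover instance.
Y alone covers T3, T4, T8 — every target.
Total install cost: 3.
No cover costs less than 3.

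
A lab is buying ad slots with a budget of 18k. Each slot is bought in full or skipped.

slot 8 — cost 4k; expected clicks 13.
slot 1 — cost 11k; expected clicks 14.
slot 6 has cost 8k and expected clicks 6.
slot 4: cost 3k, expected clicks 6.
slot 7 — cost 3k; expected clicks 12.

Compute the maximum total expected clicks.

slot 8 + slot 1 + slot 7: cost 4 + 11 + 3 = 18 ≤ 18, expected clicks 13 + 14 + 12 = 39.
slot 8 + slot 6 + slot 4 + slot 7: cost 4 + 8 + 3 + 3 = 18 ≤ 18, expected clicks 13 + 6 + 6 + 12 = 37.
Best is slot 8, slot 1, and slot 7 with total expected clicks 39.

39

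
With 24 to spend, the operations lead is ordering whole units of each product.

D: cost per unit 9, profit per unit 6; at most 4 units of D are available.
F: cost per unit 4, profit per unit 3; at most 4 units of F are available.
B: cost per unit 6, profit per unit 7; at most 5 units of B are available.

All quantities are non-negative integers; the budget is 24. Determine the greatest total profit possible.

28

4×B: cost 24 ≤ 24, profit 4·7 = 28.
1×F and 3×B: cost 22 ≤ 24, profit 1·3 + 3·7 = 24.
Best is 28.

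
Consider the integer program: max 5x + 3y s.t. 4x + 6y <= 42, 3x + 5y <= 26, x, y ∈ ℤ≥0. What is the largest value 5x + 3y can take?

Relaxing integrality, the LP optimum is 43.33 at (x,y) = (8.67, 0), which is not an integer point.
(x,y)=(8,0) is feasible, giving 40.
(x,y)=(7,1) is feasible, giving 38.
(x,y)=(7,0) is feasible, giving 35.
The best lattice point is (8,0), giving 40.

40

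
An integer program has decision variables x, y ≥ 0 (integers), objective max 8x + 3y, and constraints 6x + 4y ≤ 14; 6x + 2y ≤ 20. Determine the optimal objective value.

16

The continuous relaxation peaks at (2.33, 0) with value 18.67; rounding to a feasible lattice point costs some objective.
(x,y)=(2,0): 6·2+4·0=12≤14, 6·2+2·0=12≤20, objective 16.
(x,y)=(1,1): 6·1+4·1=10≤14, 6·1+2·1=8≤20, objective 11.
The best lattice point is (2,0), giving 16.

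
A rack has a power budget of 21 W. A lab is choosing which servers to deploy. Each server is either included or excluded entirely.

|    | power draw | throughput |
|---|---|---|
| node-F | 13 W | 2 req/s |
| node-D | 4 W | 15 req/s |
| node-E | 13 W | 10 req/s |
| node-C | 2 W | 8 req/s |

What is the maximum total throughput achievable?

33

node-D + node-E: power draw 4 + 13 = 17 ≤ 21, throughput 15 + 10 = 25.
node-D + node-E + node-C: power draw 4 + 13 + 2 = 19 ≤ 21, throughput 15 + 10 + 8 = 33.
Best is node-D, node-E, and node-C with total throughput 33.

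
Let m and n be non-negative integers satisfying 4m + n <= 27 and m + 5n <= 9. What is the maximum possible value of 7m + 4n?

Relaxing integrality, the LP optimum is 48.32 at (m,n) = (6.63, 0.474), which is not an integer point.
(m,n)=(6,0): 4·6+1·0=24≤27, 1·6+5·0=6≤9, objective 42.
(m,n)=(5,0): 4·5+1·0=20≤27, 1·5+5·0=5≤9, objective 35.
The best lattice point is (6,0), giving 42.

42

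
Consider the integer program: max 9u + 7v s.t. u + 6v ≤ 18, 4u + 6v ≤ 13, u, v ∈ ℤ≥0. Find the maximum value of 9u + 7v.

27

Relaxing integrality, the LP optimum is 29.25 at (u,v) = (3.25, 0), which is not an integer point.
(u,v)=(3,0): 1·3+6·0=3≤18, 4·3+6·0=12≤13, objective 27.
(u,v)=(2,0): 1·2+6·0=2≤18, 4·2+6·0=8≤13, objective 18.
No feasible integer point exceeds 27.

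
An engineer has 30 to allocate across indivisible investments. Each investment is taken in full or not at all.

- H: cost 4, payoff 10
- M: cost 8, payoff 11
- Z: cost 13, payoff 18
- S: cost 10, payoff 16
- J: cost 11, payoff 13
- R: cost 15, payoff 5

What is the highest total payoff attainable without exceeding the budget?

Take H, Z, and S: cost 4 + 13 + 10 = 27 ≤ 30, payoff 10 + 18 + 16 = 44.
No other feasible combination does better.

44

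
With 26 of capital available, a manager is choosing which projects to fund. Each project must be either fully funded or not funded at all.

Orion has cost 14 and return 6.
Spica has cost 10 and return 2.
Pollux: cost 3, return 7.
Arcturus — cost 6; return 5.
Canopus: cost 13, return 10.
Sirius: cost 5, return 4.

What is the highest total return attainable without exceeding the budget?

22

Take Pollux, Arcturus, and Canopus: cost 3 + 6 + 13 = 22 ≤ 26, return 7 + 5 + 10 = 22.
No other feasible combination does better.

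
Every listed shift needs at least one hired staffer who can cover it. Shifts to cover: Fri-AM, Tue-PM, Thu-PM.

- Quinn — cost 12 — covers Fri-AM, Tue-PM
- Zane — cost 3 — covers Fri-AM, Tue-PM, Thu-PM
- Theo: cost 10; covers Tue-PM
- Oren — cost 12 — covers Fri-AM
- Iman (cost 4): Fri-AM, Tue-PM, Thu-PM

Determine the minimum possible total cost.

3

This is an integer covering problem.
Zane alone covers Fri-AM, Tue-PM, Thu-PM — every shift.
Total cost: 3.
No cover costs less than 3.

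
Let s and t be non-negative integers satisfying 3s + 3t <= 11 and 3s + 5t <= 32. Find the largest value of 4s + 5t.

The continuous relaxation peaks at (0, 3.67) with value 18.33; rounding to a feasible lattice point costs some objective.
(s,t)=(0,3): 3·0+3·3=9≤11, 3·0+5·3=15≤32, objective 15.
(s,t)=(1,2): 3·1+3·2=9≤11, 3·1+5·2=13≤32, objective 14.
The best lattice point is (0,3), giving 15.

15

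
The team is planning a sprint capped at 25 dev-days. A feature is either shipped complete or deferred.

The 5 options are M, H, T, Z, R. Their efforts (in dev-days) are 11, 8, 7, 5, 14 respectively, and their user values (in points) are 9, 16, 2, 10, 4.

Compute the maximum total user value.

35

H + Z: effort 8 + 5 = 13 ≤ 25, user value 16 + 10 = 26.
H + T + Z: effort 8 + 7 + 5 = 20 ≤ 25, user value 16 + 2 + 10 = 28.
M + H + Z: effort 11 + 8 + 5 = 24 ≤ 25, user value 9 + 16 + 10 = 35.
Best is M, H, and Z with total user value 35.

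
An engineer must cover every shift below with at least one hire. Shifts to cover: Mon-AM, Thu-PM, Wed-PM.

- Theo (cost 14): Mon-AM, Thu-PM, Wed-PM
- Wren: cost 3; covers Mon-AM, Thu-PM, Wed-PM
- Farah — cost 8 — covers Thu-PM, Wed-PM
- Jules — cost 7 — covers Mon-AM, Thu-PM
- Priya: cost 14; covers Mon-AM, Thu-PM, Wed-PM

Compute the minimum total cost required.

Wren alone covers Mon-AM, Thu-PM, Wed-PM — every shift.
Total cost: 3.
No cover costs less than 3.

3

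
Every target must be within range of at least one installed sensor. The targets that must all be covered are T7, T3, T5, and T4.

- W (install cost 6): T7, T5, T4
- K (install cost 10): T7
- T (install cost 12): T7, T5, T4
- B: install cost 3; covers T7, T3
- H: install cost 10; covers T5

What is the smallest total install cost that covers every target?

Choose W and B: together they cover T7, T3, T5, T4 — every target.
Total install cost: 6 + 3 = 9.

9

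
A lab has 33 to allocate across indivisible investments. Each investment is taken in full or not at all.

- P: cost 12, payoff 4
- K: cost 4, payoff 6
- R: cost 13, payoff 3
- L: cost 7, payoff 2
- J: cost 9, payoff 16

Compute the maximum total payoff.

This is an integer program with binary decision variables.
Take P, K, L, and J: cost 12 + 4 + 7 + 9 = 32 ≤ 33, payoff 4 + 6 + 2 + 16 = 28.
No other feasible combination does better.

28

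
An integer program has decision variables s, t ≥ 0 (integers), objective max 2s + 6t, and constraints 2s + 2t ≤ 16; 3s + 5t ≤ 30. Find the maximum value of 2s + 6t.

36

(s,t)=(0,6): 2·0+2·6=12≤16, 3·0+5·6=30≤30, objective 36.
(s,t)=(1,5): 2·1+2·5=12≤16, 3·1+5·5=28≤30, objective 32.
(s,t)=(0,5): 2·0+2·5=10≤16, 3·0+5·5=25≤30, objective 30.
Maximum is 36 at (s,t)=(0,6).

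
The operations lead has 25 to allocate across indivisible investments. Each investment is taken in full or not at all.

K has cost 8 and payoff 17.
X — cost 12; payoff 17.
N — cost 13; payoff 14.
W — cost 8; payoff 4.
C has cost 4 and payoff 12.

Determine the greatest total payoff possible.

K + X + C: cost 8 + 12 + 4 = 24 ≤ 25, payoff 17 + 17 + 12 = 46.
K + N + C: cost 8 + 13 + 4 = 25 ≤ 25, payoff 17 + 14 + 12 = 43.
Best is K, X, and C with total payoff 46.

46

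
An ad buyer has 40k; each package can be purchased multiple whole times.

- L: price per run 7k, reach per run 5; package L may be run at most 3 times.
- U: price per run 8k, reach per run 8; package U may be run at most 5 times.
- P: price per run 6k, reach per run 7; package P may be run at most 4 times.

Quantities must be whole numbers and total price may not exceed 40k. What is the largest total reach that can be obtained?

44

This is a bounded integer knapsack.
2×U and 4×P: price 40 ≤ 40, reach 2·8 + 4·7 = 44.
1×L, 1×U, and 4×P: price 39 ≤ 40, reach 1·5 + 1·8 + 4·7 = 41.
Best is 44.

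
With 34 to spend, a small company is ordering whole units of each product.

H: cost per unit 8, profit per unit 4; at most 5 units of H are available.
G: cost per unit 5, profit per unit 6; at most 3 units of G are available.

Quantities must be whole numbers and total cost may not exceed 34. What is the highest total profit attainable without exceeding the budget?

G has the best ratio (6/5); taking only G gives at most 3×6 = 18 (stopped by the supply cap of 3).
Mixing does better — 2×H and 3×G: cost 31 ≤ 34, profit 2·4 + 3·6 = 26.

26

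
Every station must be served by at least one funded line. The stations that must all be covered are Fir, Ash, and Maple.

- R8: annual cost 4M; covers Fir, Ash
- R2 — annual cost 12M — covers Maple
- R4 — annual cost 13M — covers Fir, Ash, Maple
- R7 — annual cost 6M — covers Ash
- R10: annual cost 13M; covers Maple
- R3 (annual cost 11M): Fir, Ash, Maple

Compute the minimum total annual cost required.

The greedy cost-per-new-station heuristic would pick R8 and R3 for 15, but a cheaper cover exists.
R3 alone covers Fir, Ash, Maple — every station.
Total annual cost: 11.
No cover costs less than 11.

11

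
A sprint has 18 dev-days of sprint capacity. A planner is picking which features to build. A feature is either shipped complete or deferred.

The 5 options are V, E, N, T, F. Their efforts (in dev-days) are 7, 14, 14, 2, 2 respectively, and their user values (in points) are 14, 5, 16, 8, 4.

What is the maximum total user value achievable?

28

Allowing fractional choices, the relaxed optimum would be about 34.0, but features are indivisible.
N + T + F: effort 14 + 2 + 2 = 18 ≤ 18, user value 16 + 8 + 4 = 28.
V + T + F: effort 7 + 2 + 2 = 11 ≤ 18, user value 14 + 8 + 4 = 26.
N + T: effort 14 + 2 = 16 ≤ 18, user value 16 + 8 = 24.
Best is N, T, and F with total user value 28.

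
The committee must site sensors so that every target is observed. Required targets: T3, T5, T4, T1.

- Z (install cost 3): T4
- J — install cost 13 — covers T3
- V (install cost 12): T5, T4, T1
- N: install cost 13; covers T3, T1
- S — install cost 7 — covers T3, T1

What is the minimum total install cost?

This is a weighted set-cover instance.
The greedy cost-per-new-target heuristic would pick Z, S, and V for 22, but a cheaper cover exists.
Choose V and S: together they cover T3, T5, T4, T1 — every target.
Total install cost: 12 + 7 = 19.
No cover costs less than 19.

19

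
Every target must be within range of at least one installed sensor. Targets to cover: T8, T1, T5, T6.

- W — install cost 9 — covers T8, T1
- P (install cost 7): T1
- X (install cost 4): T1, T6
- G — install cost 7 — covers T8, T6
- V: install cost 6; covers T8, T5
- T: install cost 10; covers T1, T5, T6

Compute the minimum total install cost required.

10

This is an integer covering problem.
Choose X and V: together they cover T8, T1, T5, T6 — every target.
Total install cost: 4 + 6 = 10.
No cover costs less than 10.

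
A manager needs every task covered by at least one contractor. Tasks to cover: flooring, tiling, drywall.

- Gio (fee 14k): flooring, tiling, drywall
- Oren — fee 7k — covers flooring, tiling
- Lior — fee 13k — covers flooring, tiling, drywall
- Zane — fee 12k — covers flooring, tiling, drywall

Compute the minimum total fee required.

12

The greedy cost-per-new-task heuristic would pick Oren and Zane for 19, but a cheaper cover exists.
Zane alone covers flooring, tiling, drywall — every task.
Total fee: 12.
No cover costs less than 12.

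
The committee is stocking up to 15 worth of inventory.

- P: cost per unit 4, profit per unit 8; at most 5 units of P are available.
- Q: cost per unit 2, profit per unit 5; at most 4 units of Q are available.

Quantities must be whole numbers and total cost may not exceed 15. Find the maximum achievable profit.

31

This is a bounded integer knapsack.
Q has the best ratio (5/2); taking only Q gives at most 4×5 = 20 (stopped by the supply cap of 4).
Mixing does better — 2×P and 3×Q: cost 14 ≤ 15, profit 2·8 + 3·5 = 31.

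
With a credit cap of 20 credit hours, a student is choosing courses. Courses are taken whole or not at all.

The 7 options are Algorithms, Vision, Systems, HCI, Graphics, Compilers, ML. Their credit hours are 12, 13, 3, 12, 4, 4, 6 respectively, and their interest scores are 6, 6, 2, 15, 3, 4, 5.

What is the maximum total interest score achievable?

Allowing fractional choices, the relaxed optimum would be about 22.3, but courses are indivisible.
HCI + ML: credit hours 12 + 6 = 18 ≤ 20, interest score 15 + 5 = 20.
HCI + Graphics + Compilers: credit hours 12 + 4 + 4 = 20 ≤ 20, interest score 15 + 3 + 4 = 22.
Systems + HCI + Compilers: credit hours 3 + 12 + 4 = 19 ≤ 20, interest score 2 + 15 + 4 = 21.
Best is HCI, Graphics, and Compilers with total interest score 22.

22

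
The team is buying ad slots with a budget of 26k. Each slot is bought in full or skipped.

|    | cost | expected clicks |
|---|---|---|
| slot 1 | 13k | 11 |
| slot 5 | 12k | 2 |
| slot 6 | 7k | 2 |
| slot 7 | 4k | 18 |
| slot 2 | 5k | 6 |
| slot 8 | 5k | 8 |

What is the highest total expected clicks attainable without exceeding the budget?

37

Allowing fractional choices, the relaxed optimum would be about 42.2, but ad slots are indivisible.
slot 1 + slot 7 + slot 8: cost 13 + 4 + 5 = 22 ≤ 26, expected clicks 11 + 18 + 8 = 37.
slot 1 + slot 7 + slot 2: cost 13 + 4 + 5 = 22 ≤ 26, expected clicks 11 + 18 + 6 = 35.
Best is slot 1, slot 7, and slot 8 with total expected clicks 37.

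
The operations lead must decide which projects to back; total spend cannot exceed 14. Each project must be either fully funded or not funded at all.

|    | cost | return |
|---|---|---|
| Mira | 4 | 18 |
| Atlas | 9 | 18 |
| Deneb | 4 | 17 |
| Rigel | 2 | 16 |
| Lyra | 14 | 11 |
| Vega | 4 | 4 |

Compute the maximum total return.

55

Allowing fractional choices, the relaxed optimum would be about 59.0, but projects are indivisible.
Mira + Deneb + Vega: cost 4 + 4 + 4 = 12 ≤ 14, return 18 + 17 + 4 = 39.
Mira + Deneb + Rigel + Vega: cost 4 + 4 + 2 + 4 = 14 ≤ 14, return 18 + 17 + 16 + 4 = 55.
Mira + Deneb + Rigel: cost 4 + 4 + 2 = 10 ≤ 14, return 18 + 17 + 16 = 51.
Best is Mira, Deneb, Rigel, and Vega with total return 55.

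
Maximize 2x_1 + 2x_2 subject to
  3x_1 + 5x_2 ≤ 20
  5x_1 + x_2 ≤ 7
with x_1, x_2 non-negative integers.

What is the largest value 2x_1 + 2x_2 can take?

(x_1,x_2)=(0,4): 3·0+5·4=20≤20, 5·0+1·4=4≤7, objective 8.
(x_1,x_2)=(1,2): 3·1+5·2=13≤20, 5·1+1·2=7≤7, objective 6.
Maximum is 8 at (x_1,x_2)=(0,4).

8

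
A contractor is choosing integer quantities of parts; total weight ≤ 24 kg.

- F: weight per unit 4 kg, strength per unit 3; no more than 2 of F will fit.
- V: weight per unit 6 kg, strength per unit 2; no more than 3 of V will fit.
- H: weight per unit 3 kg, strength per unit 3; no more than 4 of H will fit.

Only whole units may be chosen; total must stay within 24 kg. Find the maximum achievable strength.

2×F and 4×H: weight 20 ≤ 24, strength 2·3 + 4·3 = 18.
1×F, 1×V, and 4×H: weight 22 ≤ 24, strength 1·3 + 1·2 + 4·3 = 17.
Best is 18.

18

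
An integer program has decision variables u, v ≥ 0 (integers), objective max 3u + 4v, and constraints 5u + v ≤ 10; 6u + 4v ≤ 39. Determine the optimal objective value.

36

Relaxing integrality, the LP optimum is 39.00 at (u,v) = (0, 9.75), which is not an integer point.
(u,v)=(0,9): 5·0+1·9=9≤10, 6·0+4·9=36≤39, objective 36.
(u,v)=(0,8): 5·0+1·8=8≤10, 6·0+4·8=32≤39, objective 32.
Maximum is 36 at (u,v)=(0,9).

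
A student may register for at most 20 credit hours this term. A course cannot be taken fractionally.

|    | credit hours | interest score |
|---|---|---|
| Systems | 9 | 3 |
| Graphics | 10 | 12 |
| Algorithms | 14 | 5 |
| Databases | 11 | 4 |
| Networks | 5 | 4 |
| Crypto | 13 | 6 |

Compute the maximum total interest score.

16

Take Graphics and Networks: credit hours 10 + 5 = 15 ≤ 20, interest score 12 + 4 = 16.
No other feasible combination does better.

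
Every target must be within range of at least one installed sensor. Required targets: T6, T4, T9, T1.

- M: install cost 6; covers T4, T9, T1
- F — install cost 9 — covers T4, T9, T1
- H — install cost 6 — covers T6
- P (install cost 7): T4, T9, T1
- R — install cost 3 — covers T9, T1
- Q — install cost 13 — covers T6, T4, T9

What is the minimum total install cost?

The greedy cost-per-new-target heuristic would pick R, M, and H for 15, but a cheaper cover exists.
Choose M and H: together they cover T6, T4, T9, T1 — every target.
Total install cost: 6 + 6 = 12.
No cover costs less than 12.

12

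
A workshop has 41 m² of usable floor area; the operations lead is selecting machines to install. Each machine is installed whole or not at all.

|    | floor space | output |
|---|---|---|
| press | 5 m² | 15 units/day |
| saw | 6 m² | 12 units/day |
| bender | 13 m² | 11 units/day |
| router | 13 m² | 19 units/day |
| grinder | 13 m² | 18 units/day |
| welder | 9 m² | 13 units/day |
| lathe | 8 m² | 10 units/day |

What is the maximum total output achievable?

69

press + saw + grinder + welder + lathe: floor space 5 + 6 + 13 + 9 + 8 = 41 ≤ 41, output 15 + 12 + 18 + 13 + 10 = 68.
press + saw + router + welder + lathe: floor space 5 + 6 + 13 + 9 + 8 = 41 ≤ 41, output 15 + 12 + 19 + 13 + 10 = 69.
press + router + grinder + welder: floor space 5 + 13 + 13 + 9 = 40 ≤ 41, output 15 + 19 + 18 + 13 = 65.
Best is press, saw, router, welder, and lathe with total output 69.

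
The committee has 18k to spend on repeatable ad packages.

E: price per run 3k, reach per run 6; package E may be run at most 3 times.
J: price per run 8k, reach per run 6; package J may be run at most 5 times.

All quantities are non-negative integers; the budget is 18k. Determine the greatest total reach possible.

24

This is a bounded integer knapsack.
E has the best ratio (6/3); taking only E gives at most 3×6 = 18 (stopped by the supply cap of 3).
Mixing does better — 3×E and 1×J: price 17 ≤ 18, reach 3·6 + 1·6 = 24.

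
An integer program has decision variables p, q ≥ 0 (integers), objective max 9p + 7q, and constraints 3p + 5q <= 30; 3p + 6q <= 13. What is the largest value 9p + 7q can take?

The continuous relaxation peaks at (4.33, 0) with value 39.00; rounding to a feasible lattice point costs some objective.
(p,q)=(4,0) is feasible, giving 36.
(p,q)=(3,0) is feasible, giving 27.
The best lattice point is (4,0), giving 36.

36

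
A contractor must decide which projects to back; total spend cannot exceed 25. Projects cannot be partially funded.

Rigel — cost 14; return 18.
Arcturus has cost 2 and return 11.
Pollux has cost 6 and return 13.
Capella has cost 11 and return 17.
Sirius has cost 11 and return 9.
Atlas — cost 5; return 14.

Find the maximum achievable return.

Treat it as a binary knapsack problem.
Take Arcturus, Pollux, Capella, and Atlas: cost 2 + 6 + 11 + 5 = 24 ≤ 25, return 11 + 13 + 17 + 14 = 55.
No other feasible combination does better.

55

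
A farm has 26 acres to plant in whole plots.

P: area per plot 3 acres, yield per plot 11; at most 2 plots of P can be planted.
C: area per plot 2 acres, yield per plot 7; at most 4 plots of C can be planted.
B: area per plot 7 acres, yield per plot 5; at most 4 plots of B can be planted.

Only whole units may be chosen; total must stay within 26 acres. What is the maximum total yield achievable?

2×P, 3×C, and 2×B: area 26 ≤ 26, yield 2·11 + 3·7 + 2·5 = 53.
2×P, 4×C, and 1×B: area 21 ≤ 26, yield 2·11 + 4·7 + 1·5 = 55.
Best is 55.

55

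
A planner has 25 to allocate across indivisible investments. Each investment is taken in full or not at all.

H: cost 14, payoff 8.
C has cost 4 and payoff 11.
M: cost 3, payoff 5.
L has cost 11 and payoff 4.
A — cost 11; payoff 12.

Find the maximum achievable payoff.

28

C + M + A: cost 4 + 3 + 11 = 18 ≤ 25, payoff 11 + 5 + 12 = 28.
H + C + M: cost 14 + 4 + 3 = 21 ≤ 25, payoff 8 + 11 + 5 = 24.
Best is C, M, and A with total payoff 28.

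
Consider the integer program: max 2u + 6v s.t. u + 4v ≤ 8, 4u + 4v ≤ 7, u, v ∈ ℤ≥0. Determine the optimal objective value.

Relaxing integrality, the LP optimum is 10.50 at (u,v) = (0, 1.75), which is not an integer point.
(u,v)=(0,1): 1·0+4·1=4≤8, 4·0+4·1=4≤7, objective 6.
(u,v)=(1,0): 1·1+4·0=1≤8, 4·1+4·0=4≤7, objective 2.
(u,v)=(0,0): 1·0+4·0=0≤8, 4·0+4·0=0≤7, objective 0.
Maximum is 6 at (u,v)=(0,1).

6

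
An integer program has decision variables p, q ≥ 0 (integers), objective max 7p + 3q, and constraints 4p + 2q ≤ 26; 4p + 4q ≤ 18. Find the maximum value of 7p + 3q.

Relaxing integrality, the LP optimum is 31.50 at (p,q) = (4.5, 0), which is not an integer point.
(p,q)=(4,0): 4·4+2·0=16≤26, 4·4+4·0=16≤18, objective 28.
(p,q)=(3,1): 4·3+2·1=14≤26, 4·3+4·1=16≤18, objective 24.
The best lattice point is (4,0), giving 28.

28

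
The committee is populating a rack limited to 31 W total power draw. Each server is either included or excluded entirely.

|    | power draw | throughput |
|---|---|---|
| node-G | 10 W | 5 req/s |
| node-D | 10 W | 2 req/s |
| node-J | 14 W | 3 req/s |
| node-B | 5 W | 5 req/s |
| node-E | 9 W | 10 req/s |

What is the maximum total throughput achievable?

Allowing fractional choices, the relaxed optimum would be about 21.5, but servers are indivisible.
node-D + node-B + node-E: power draw 10 + 5 + 9 = 24 ≤ 31, throughput 2 + 5 + 10 = 17.
node-J + node-B + node-E: power draw 14 + 5 + 9 = 28 ≤ 31, throughput 3 + 5 + 10 = 18.
node-G + node-B + node-E: power draw 10 + 5 + 9 = 24 ≤ 31, throughput 5 + 5 + 10 = 20.
Best is node-G, node-B, and node-E with total throughput 20.

20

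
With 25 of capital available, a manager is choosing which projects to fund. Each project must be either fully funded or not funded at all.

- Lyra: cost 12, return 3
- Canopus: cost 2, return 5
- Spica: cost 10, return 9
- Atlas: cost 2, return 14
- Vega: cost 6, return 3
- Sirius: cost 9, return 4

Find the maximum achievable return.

32

Canopus + Spica + Atlas + Vega: cost 2 + 10 + 2 + 6 = 20 ≤ 25, return 5 + 9 + 14 + 3 = 31.
Canopus + Spica + Atlas + Sirius: cost 2 + 10 + 2 + 9 = 23 ≤ 25, return 5 + 9 + 14 + 4 = 32.
Canopus + Spica + Atlas: cost 2 + 10 + 2 = 14 ≤ 25, return 5 + 9 + 14 = 28.
Best is Canopus, Spica, Atlas, and Sirius with total return 32.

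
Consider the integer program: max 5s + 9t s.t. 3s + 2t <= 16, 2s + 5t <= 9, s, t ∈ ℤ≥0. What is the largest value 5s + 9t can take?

20

(s,t)=(4,0) is feasible, giving 20.
(s,t)=(3,0) is feasible, giving 15.
Maximum is 20 at (s,t)=(4,0).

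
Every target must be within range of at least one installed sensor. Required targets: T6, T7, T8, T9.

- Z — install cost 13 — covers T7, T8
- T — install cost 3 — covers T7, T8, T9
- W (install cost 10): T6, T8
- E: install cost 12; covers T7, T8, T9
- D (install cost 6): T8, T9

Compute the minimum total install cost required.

Choose T and W: together they cover T6, T7, T8, T9 — every target.
Total install cost: 3 + 10 = 13.

13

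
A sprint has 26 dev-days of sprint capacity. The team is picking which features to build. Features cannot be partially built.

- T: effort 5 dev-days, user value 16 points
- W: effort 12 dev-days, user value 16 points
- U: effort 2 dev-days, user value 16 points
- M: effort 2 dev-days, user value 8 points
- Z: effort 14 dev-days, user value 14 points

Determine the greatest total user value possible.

56

Take T, W, U, and M: effort 5 + 12 + 2 + 2 = 21 ≤ 26, user value 16 + 16 + 16 + 8 = 56.
No other feasible combination does better.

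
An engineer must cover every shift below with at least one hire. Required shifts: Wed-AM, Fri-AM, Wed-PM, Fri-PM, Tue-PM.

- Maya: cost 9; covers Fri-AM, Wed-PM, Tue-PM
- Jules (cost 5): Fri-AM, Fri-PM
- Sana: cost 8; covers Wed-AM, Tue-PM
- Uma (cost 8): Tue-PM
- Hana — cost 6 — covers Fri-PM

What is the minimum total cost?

22

Choose Maya, Jules, and Sana: together they cover Wed-AM, Fri-AM, Wed-PM, Fri-PM, Tue-PM — every shift.
Total cost: 9 + 5 + 8 = 22.
No cover costs less than 22.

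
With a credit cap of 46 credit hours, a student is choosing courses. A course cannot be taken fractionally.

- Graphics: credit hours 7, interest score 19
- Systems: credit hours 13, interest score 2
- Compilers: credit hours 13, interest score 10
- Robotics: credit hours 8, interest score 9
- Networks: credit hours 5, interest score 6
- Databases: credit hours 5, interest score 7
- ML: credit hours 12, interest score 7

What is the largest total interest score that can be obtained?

52

Graphics + Compilers + Robotics + Networks + ML: credit hours 7 + 13 + 8 + 5 + 12 = 45 ≤ 46, interest score 19 + 10 + 9 + 6 + 7 = 51.
Graphics + Compilers + Robotics + Databases + ML: credit hours 7 + 13 + 8 + 5 + 12 = 45 ≤ 46, interest score 19 + 10 + 9 + 7 + 7 = 52.
Graphics + Compilers + Robotics + Networks + Databases: credit hours 7 + 13 + 8 + 5 + 5 = 38 ≤ 46, interest score 19 + 10 + 9 + 6 + 7 = 51.
Best is Graphics, Compilers, Robotics, Databases, and ML with total interest score 52.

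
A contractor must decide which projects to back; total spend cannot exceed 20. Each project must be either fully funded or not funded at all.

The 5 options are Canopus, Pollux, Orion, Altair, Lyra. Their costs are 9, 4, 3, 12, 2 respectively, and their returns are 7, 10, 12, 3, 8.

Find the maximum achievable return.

Treat it as a binary knapsack problem.
Take Canopus, Pollux, Orion, and Lyra: cost 9 + 4 + 3 + 2 = 18 ≤ 20, return 7 + 10 + 12 + 8 = 37.
No other feasible combination does better.

37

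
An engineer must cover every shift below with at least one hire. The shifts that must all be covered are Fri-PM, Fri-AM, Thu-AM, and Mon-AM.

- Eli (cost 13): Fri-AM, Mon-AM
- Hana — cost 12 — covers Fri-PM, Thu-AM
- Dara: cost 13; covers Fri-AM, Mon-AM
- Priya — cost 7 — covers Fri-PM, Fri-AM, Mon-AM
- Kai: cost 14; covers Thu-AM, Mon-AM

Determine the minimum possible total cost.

19

Choose Hana and Priya: together they cover Fri-PM, Fri-AM, Thu-AM, Mon-AM — every shift.
Total cost: 12 + 7 = 19.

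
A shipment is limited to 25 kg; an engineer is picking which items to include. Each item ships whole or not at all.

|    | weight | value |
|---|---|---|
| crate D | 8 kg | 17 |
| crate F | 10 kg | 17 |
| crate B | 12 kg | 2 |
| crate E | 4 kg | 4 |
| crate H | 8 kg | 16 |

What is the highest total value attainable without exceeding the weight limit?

Take crate D, crate F, and crate E: weight 8 + 10 + 4 = 22 ≤ 25, value 17 + 17 + 4 = 38.
No other feasible combination does better.

38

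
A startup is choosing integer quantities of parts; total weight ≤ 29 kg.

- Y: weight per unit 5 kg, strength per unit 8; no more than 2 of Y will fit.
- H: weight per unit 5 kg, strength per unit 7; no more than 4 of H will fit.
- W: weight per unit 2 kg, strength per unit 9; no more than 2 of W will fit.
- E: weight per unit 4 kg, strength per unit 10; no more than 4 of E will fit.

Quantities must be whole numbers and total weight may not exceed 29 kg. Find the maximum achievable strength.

1×Y, 2×W, and 4×E: weight 25 ≤ 29, strength 1·8 + 2·9 + 4·10 = 66.
1×H, 2×W, and 4×E: weight 25 ≤ 29, strength 1·7 + 2·9 + 4·10 = 65.
Best is 66.

66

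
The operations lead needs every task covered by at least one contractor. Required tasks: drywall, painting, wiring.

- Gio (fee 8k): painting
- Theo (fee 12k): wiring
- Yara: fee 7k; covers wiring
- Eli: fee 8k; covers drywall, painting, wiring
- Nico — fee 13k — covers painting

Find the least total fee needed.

Eli alone covers drywall, painting, wiring — every task.
Total fee: 8.
No cover costs less than 8.

8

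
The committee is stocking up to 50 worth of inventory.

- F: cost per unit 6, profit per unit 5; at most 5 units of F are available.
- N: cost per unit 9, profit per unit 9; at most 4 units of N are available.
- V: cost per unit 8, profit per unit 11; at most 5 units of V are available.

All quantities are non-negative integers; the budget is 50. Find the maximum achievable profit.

This is a bounded integer knapsack.
Take 1×N and 5×V: cost 49 ≤ 50, profit 1·9 + 5·11 = 64.
V has the best ratio (11/8) and is taken to its limit of 5; remaining capacity is filled optimally with the others.

64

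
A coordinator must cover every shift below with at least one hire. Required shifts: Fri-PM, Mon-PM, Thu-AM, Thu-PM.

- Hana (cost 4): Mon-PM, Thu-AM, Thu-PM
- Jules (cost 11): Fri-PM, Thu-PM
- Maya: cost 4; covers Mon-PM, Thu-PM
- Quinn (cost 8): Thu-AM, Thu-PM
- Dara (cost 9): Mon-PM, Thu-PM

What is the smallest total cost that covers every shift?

This is an integer covering problem.
Choose Hana and Jules: together they cover Fri-PM, Mon-PM, Thu-AM, Thu-PM — every shift.
Total cost: 4 + 11 = 15.

15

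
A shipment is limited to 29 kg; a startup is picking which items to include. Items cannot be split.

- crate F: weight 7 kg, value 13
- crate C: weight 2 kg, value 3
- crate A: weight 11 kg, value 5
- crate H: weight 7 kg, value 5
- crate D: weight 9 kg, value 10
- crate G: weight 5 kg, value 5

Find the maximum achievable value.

33

Allowing fractional choices, the relaxed optimum would be about 35.3, but items are indivisible.
crate F + crate H + crate D + crate G: weight 7 + 7 + 9 + 5 = 28 ≤ 29, value 13 + 5 + 10 + 5 = 33.
crate F + crate C + crate D + crate G: weight 7 + 2 + 9 + 5 = 23 ≤ 29, value 13 + 3 + 10 + 5 = 31.
Best is crate F, crate H, crate D, and crate G with total value 33.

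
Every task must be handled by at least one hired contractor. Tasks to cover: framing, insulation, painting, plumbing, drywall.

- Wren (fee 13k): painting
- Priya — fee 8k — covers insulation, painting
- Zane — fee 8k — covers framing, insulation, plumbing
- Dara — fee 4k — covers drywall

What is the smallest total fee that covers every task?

20

This is an integer covering problem.
Choose Priya, Zane, and Dara: together they cover framing, insulation, painting, plumbing, drywall — every task.
Total fee: 8 + 8 + 4 = 20.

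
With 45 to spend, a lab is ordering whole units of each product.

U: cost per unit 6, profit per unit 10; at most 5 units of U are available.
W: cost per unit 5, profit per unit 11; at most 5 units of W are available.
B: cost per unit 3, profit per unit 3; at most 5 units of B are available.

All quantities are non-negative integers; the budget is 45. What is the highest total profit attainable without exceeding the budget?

85

This is a bounded integer knapsack.
4×U and 4×W: cost 44 ≤ 45, profit 4·10 + 4·11 = 84.
3×U and 5×W: cost 43 ≤ 45, profit 3·10 + 5·11 = 85.
Best is 85.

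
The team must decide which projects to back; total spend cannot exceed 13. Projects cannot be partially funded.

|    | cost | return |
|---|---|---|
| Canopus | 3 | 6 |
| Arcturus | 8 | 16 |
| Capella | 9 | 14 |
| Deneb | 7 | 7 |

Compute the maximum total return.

This is a 0-1 knapsack instance.
Take Canopus and Arcturus: cost 3 + 8 = 11 ≤ 13, return 6 + 16 = 22.
No other feasible combination does better.

22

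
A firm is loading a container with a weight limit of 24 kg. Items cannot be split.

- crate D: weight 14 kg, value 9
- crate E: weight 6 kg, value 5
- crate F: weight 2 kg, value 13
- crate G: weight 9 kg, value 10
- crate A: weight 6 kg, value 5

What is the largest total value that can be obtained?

33

Allowing fractional choices, the relaxed optimum would be about 33.6, but items are indivisible.
crate E + crate F + crate G: weight 6 + 2 + 9 = 17 ≤ 24, value 5 + 13 + 10 = 28.
crate F + crate G + crate A: weight 2 + 9 + 6 = 17 ≤ 24, value 13 + 10 + 5 = 28.
crate E + crate F + crate G + crate A: weight 6 + 2 + 9 + 6 = 23 ≤ 24, value 5 + 13 + 10 + 5 = 33.
Best is crate E, crate F, crate G, and crate A with total value 33.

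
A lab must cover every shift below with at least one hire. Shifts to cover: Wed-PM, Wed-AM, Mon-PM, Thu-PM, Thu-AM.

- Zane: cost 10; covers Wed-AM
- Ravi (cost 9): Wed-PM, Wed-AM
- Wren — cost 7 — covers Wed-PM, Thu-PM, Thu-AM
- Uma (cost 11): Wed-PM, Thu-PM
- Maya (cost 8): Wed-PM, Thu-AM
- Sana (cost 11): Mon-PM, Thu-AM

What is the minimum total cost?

Choose Ravi, Wren, and Sana: together they cover Wed-PM, Wed-AM, Mon-PM, Thu-PM, Thu-AM — every shift.
Total cost: 9 + 7 + 11 = 27.
No cover costs less than 27.

27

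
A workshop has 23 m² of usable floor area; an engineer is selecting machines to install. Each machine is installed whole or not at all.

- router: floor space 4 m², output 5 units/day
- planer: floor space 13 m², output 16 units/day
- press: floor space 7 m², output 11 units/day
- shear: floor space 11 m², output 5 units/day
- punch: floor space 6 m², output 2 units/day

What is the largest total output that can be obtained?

27

This is a 0-1 knapsack instance.
Allowing fractional choices, the relaxed optimum would be about 30.8, but machines are indivisible.
router + planer + punch: floor space 4 + 13 + 6 = 23 ≤ 23, output 5 + 16 + 2 = 23.
planer + press: floor space 13 + 7 = 20 ≤ 23, output 16 + 11 = 27.
router + planer: floor space 4 + 13 = 17 ≤ 23, output 5 + 16 = 21.
Best is planer and press with total output 27.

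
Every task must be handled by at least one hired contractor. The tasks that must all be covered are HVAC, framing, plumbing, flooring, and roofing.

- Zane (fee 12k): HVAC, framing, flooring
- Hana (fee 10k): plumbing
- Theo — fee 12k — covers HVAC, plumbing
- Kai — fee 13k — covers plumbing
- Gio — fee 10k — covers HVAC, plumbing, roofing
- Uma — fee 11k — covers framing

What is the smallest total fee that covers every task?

Choose Zane and Gio: together they cover HVAC, framing, plumbing, flooring, roofing — every task.
Total fee: 12 + 10 = 22.
No cover costs less than 22.

22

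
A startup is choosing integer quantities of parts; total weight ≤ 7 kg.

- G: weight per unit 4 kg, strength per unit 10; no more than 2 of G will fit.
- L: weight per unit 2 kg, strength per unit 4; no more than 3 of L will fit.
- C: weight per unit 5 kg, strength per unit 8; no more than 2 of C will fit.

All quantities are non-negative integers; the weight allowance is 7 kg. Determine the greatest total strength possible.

14

1×G and 1×L: weight 6 ≤ 7, strength 1·10 + 1·4 = 14.
1×L and 1×C: weight 7 ≤ 7, strength 1·4 + 1·8 = 12.
Best is 14.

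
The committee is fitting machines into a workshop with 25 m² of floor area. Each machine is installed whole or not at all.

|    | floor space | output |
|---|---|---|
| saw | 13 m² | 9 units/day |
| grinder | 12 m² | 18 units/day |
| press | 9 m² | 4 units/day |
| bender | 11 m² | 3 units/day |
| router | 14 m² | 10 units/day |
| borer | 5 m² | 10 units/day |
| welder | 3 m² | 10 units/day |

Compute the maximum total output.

38

Take grinder, borer, and welder: floor space 12 + 5 + 3 = 20 ≤ 25, output 18 + 10 + 10 = 38.
No other feasible combination does better.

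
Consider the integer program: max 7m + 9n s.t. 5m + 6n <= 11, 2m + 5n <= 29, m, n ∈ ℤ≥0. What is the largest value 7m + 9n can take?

(m,n)=(1,1): 5·1+6·1=11≤11, 2·1+5·1=7≤29, objective 16.
(m,n)=(2,0): 5·2+6·0=10≤11, 2·2+5·0=4≤29, objective 14.
(m,n)=(0,1): 5·0+6·1=6≤11, 2·0+5·1=5≤29, objective 9.
The best lattice point is (1,1), giving 16.

16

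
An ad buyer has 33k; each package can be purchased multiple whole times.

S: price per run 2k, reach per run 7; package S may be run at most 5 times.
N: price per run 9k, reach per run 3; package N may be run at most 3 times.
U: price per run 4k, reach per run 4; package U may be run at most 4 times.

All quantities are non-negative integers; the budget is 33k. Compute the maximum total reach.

51

5×S, 1×N, and 3×U: price 31 ≤ 33, reach 5·7 + 1·3 + 3·4 = 50.
5×S and 4×U: price 26 ≤ 33, reach 5·7 + 4·4 = 51.
Best is 51.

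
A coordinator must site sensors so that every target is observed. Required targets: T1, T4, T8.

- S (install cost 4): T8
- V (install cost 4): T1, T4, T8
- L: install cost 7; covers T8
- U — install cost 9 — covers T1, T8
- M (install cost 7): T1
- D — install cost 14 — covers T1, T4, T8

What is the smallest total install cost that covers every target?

This is an integer covering problem.
V alone covers T1, T4, T8 — every target.
Total install cost: 4.
No cover costs less than 4.

4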